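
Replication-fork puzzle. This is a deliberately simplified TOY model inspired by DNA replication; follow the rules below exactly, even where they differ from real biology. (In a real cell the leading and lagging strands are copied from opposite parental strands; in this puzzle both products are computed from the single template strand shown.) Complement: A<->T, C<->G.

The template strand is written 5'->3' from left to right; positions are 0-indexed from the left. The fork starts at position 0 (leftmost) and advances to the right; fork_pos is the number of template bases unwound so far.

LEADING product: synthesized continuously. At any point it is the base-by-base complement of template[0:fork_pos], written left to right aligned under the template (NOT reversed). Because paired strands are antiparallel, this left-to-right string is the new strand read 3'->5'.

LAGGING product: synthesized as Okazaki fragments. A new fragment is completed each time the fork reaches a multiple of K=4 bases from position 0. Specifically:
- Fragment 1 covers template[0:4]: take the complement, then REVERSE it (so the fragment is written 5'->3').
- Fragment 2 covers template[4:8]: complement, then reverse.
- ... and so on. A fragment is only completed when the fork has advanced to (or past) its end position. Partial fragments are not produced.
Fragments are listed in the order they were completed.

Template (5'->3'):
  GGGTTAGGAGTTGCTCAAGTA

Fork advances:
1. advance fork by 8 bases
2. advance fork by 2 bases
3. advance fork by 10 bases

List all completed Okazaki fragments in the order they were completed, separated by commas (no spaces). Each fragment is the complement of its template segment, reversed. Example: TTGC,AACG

Answer: ACCC,CCTA,AACT,GAGC,ACTT

Derivation:
Step 1: advance 8 -> fork_pos = 0 + 8 = 8. Reached multiple(s) of 4: 4, 8 -> fragments 1-2 completed (2 total).
Step 2: advance 2 -> fork_pos = 8 + 2 = 10. Next multiple of 4 is 12 (not reached); still 2 fragment(s).
Step 3: advance 10 -> fork_pos = 10 + 10 = 20. Reached multiple(s) of 4: 12, 16, 20 -> fragments 3-5 completed (5 total).
Final fork_pos = 20, so 5 fragment(s) are complete. Build each: template segment -> complement -> reverse.
Fragment 1: template[0:4] = GGGT -> complement CCCA -> reversed ACCC
Fragment 2: template[4:8] = TAGG -> complement ATCC -> reversed CCTA
Fragment 3: template[8:12] = AGTT -> complement TCAA -> reversed AACT
Fragment 4: template[12:16] = GCTC -> complement CGAG -> reversed GAGC
Fragment 5: template[16:20] = AAGT -> complement TTCA -> reversed ACTT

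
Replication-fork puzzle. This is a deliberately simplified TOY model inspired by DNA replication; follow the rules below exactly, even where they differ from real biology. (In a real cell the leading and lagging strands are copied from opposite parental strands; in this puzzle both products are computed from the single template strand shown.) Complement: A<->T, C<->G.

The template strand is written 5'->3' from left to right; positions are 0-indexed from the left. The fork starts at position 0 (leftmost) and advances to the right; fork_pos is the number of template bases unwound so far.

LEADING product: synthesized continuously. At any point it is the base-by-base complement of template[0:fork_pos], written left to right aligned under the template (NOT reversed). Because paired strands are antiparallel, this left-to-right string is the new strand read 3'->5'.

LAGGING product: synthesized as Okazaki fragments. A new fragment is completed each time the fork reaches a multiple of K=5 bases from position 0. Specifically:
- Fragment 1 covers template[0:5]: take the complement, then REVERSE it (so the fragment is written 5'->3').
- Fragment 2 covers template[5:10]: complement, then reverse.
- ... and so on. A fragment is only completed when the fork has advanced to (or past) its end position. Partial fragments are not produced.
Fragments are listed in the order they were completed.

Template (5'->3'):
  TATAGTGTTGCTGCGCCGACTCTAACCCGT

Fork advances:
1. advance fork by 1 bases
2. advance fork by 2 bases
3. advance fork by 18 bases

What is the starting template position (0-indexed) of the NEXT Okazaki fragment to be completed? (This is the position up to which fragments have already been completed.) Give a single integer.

Step 1: advance 1 -> fork_pos = 0 + 1 = 1. Next multiple of 5 is 5 (not reached); still 0 fragment(s).
Step 2: advance 2 -> fork_pos = 1 + 2 = 3. Next multiple of 5 is 5 (not reached); still 0 fragment(s).
Step 3: advance 18 -> fork_pos = 3 + 18 = 21. Reached multiple(s) of 5: 5, 10, 15, 20 -> fragments 1-4 completed (4 total).
4 fragment(s) completed, covering template[0:20] (4 x 5 = 20). The next fragment, fragment 5, covers template[20:25], so it starts at position 20.

Answer: 20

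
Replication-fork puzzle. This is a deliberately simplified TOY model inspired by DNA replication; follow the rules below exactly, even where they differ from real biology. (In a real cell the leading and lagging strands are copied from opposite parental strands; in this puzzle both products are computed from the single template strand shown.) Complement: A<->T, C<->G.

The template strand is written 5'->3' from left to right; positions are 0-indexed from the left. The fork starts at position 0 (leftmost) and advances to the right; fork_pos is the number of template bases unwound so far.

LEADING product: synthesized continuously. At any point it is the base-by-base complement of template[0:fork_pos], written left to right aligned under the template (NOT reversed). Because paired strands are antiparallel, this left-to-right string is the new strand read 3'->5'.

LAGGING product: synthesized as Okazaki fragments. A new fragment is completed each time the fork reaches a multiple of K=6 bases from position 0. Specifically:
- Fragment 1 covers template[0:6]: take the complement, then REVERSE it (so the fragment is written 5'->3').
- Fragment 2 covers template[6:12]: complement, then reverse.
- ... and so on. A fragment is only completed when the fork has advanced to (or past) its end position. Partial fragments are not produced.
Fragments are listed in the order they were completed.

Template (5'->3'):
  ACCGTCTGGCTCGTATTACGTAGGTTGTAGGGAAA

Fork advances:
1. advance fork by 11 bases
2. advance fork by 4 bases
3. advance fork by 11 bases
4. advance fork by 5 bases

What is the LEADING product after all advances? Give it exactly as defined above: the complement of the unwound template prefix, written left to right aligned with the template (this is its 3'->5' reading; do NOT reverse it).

Answer: TGGCAGACCGAGCATAATGCATCCAACATCC

Derivation:
Step 1: advance 11 -> fork_pos = 0 + 11 = 11.
Step 2: advance 4 -> fork_pos = 11 + 4 = 15.
Step 3: advance 11 -> fork_pos = 15 + 11 = 26.
Step 4: advance 5 -> fork_pos = 26 + 5 = 31.
Unwound prefix: template[0:31] = ACCGTCTGGCTCGTATTACGTAGGTTGTAGG
Complement it base by base (A<->T, C<->G), keeping left-to-right order:
  [0:5] ACCGT -> TGGCA
  [5:10] CTGGC -> GACCG
  [10:15] TCGTA -> AGCAT
  [15:20] TTACG -> AATGC
  [20:25] TAGGT -> ATCCA
  [25:30] TGTAG -> ACATC
  [30:31] G -> C
Concatenate: TGGCAGACCGAGCATAATGCATCCAACATCC (length 31; written aligned with the template, i.e. 3'->5').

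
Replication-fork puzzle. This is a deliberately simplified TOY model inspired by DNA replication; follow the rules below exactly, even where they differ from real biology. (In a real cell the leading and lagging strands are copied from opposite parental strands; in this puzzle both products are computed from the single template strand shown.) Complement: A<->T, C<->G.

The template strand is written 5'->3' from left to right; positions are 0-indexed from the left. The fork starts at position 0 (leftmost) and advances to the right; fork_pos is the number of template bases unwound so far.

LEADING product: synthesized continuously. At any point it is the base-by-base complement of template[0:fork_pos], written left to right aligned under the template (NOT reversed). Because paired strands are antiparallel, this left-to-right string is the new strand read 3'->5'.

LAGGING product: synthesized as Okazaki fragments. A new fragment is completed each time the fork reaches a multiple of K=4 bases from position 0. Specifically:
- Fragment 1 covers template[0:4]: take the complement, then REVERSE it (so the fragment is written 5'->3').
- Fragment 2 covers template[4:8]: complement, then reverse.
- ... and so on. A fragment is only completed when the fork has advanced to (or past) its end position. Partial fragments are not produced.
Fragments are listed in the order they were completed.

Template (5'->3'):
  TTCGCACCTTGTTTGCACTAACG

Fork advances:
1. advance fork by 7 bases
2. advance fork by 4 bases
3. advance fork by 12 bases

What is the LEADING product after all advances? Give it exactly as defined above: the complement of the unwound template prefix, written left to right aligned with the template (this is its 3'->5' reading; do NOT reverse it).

Step 1: advance 7 -> fork_pos = 0 + 7 = 7.
Step 2: advance 4 -> fork_pos = 7 + 4 = 11.
Step 3: advance 12 -> fork_pos = 11 + 12 = 23.
Unwound prefix: template[0:23] = TTCGCACCTTGTTTGCACTAACG
Complement it base by base (A<->T, C<->G), keeping left-to-right order:
  [0:5] TTCGC -> AAGCG
  [5:10] ACCTT -> TGGAA
  [10:15] GTTTG -> CAAAC
  [15:20] CACTA -> GTGAT
  [20:23] ACG -> TGC
Concatenate: AAGCGTGGAACAAACGTGATTGC (length 23; written aligned with the template, i.e. 3'->5').

Answer: AAGCGTGGAACAAACGTGATTGC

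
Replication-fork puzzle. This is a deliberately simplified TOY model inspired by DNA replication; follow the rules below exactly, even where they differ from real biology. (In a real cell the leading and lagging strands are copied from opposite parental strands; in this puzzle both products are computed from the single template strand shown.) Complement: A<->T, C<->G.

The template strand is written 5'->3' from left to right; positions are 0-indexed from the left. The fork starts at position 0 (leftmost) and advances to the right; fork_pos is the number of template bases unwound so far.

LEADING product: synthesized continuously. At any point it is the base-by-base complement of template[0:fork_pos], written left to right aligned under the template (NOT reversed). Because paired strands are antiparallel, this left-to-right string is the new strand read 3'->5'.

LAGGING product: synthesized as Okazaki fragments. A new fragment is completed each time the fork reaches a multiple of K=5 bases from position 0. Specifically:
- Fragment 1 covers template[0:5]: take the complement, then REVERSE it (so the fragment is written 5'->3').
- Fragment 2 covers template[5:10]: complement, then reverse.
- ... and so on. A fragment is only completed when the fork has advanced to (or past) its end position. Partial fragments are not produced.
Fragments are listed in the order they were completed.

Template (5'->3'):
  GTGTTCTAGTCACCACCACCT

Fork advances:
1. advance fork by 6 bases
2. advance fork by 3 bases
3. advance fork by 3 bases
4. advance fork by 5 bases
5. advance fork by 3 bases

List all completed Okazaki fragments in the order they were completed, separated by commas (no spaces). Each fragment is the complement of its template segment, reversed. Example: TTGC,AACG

Answer: AACAC,ACTAG,TGGTG,GGTGG

Derivation:
Step 1: advance 6 -> fork_pos = 0 + 6 = 6. Reached multiple(s) of 5: 5 -> fragment 1 completed (1 total).
Step 2: advance 3 -> fork_pos = 6 + 3 = 9. Next multiple of 5 is 10 (not reached); still 1 fragment(s).
Step 3: advance 3 -> fork_pos = 9 + 3 = 12. Reached multiple(s) of 5: 10 -> fragment 2 completed (2 total).
Step 4: advance 5 -> fork_pos = 12 + 5 = 17. Reached multiple(s) of 5: 15 -> fragment 3 completed (3 total).
Step 5: advance 3 -> fork_pos = 17 + 3 = 20. Reached multiple(s) of 5: 20 -> fragment 4 completed (4 total).
Final fork_pos = 20, so 4 fragment(s) are complete. Build each: template segment -> complement -> reverse.
Fragment 1: template[0:5] = GTGTT -> complement CACAA -> reversed AACAC
Fragment 2: template[5:10] = CTAGT -> complement GATCA -> reversed ACTAG
Fragment 3: template[10:15] = CACCA -> complement GTGGT -> reversed TGGTG
Fragment 4: template[15:20] = CCACC -> complement GGTGG -> reversed GGTGG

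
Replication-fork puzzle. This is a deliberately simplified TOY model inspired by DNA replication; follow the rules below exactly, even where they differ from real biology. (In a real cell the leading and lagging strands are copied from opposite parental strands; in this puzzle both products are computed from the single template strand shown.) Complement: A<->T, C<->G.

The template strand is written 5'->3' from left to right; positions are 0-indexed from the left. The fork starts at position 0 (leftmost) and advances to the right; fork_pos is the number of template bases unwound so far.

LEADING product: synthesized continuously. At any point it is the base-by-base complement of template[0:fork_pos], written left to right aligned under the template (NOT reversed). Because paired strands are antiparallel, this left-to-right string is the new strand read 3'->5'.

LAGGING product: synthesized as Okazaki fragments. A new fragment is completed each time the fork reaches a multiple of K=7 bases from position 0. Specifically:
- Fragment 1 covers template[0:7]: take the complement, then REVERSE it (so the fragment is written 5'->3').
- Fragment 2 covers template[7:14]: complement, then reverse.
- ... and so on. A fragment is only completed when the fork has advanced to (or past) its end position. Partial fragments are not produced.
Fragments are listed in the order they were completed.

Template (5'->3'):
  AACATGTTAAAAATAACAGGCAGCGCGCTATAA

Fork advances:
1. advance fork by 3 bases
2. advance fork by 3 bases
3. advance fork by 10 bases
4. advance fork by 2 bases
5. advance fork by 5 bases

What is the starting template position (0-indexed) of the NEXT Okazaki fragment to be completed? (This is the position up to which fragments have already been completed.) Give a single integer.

Step 1: advance 3 -> fork_pos = 0 + 3 = 3. Next multiple of 7 is 7 (not reached); still 0 fragment(s).
Step 2: advance 3 -> fork_pos = 3 + 3 = 6. Next multiple of 7 is 7 (not reached); still 0 fragment(s).
Step 3: advance 10 -> fork_pos = 6 + 10 = 16. Reached multiple(s) of 7: 7, 14 -> fragments 1-2 completed (2 total).
Step 4: advance 2 -> fork_pos = 16 + 2 = 18. Next multiple of 7 is 21 (not reached); still 2 fragment(s).
Step 5: advance 5 -> fork_pos = 18 + 5 = 23. Reached multiple(s) of 7: 21 -> fragment 3 completed (3 total).
3 fragment(s) completed, covering template[0:21] (3 x 7 = 21). The next fragment, fragment 4, covers template[21:28], so it starts at position 21.

Answer: 21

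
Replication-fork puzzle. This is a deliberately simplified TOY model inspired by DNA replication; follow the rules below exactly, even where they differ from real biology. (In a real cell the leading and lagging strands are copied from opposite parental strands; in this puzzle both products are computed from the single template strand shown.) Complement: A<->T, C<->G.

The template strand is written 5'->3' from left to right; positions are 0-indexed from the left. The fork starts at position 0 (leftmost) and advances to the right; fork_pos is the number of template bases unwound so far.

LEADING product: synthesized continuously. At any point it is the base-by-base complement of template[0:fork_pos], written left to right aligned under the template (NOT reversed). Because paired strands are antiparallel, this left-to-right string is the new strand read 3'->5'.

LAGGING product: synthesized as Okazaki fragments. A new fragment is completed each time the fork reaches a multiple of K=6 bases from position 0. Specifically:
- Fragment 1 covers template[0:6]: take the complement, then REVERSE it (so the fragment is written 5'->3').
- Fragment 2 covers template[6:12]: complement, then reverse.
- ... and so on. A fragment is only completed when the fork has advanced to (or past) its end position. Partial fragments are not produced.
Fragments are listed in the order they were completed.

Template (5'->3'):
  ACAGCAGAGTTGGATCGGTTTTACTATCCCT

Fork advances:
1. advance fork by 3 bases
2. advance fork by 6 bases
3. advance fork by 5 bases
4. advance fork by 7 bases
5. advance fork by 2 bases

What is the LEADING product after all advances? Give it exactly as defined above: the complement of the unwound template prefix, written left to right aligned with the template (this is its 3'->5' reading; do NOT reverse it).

Answer: TGTCGTCTCAACCTAGCCAAAAT

Derivation:
Step 1: advance 3 -> fork_pos = 0 + 3 = 3.
Step 2: advance 6 -> fork_pos = 3 + 6 = 9.
Step 3: advance 5 -> fork_pos = 9 + 5 = 14.
Step 4: advance 7 -> fork_pos = 14 + 7 = 21.
Step 5: advance 2 -> fork_pos = 21 + 2 = 23.
Unwound prefix: template[0:23] = ACAGCAGAGTTGGATCGGTTTTA
Complement it base by base (A<->T, C<->G), keeping left-to-right order:
  [0:5] ACAGC -> TGTCG
  [5:10] AGAGT -> TCTCA
  [10:15] TGGAT -> ACCTA
  [15:20] CGGTT -> GCCAA
  [20:23] TTA -> AAT
Concatenate: TGTCGTCTCAACCTAGCCAAAAT (length 23; written aligned with the template, i.e. 3'->5').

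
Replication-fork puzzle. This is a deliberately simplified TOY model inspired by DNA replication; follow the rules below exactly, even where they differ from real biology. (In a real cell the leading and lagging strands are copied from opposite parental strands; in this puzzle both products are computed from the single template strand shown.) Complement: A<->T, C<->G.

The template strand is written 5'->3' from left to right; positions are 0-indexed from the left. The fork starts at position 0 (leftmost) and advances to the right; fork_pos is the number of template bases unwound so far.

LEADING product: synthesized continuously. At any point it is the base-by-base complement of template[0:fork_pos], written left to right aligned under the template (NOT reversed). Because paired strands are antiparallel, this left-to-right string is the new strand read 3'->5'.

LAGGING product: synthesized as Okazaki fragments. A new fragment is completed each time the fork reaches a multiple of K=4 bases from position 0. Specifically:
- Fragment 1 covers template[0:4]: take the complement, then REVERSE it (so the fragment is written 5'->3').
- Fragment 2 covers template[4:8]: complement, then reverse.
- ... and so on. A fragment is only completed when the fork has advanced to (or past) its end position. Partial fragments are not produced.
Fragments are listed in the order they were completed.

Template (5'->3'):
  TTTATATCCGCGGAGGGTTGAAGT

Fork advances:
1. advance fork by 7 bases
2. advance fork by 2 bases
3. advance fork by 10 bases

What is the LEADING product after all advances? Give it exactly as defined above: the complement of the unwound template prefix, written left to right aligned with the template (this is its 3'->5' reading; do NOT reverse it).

Step 1: advance 7 -> fork_pos = 0 + 7 = 7.
Step 2: advance 2 -> fork_pos = 7 + 2 = 9.
Step 3: advance 10 -> fork_pos = 9 + 10 = 19.
Unwound prefix: template[0:19] = TTTATATCCGCGGAGGGTT
Complement it base by base (A<->T, C<->G), keeping left-to-right order:
  [0:5] TTTAT -> AAATA
  [5:10] ATCCG -> TAGGC
  [10:15] CGGAG -> GCCTC
  [15:19] GGTT -> CCAA
Concatenate: AAATATAGGCGCCTCCCAA (length 19; written aligned with the template, i.e. 3'->5').

Answer: AAATATAGGCGCCTCCCAA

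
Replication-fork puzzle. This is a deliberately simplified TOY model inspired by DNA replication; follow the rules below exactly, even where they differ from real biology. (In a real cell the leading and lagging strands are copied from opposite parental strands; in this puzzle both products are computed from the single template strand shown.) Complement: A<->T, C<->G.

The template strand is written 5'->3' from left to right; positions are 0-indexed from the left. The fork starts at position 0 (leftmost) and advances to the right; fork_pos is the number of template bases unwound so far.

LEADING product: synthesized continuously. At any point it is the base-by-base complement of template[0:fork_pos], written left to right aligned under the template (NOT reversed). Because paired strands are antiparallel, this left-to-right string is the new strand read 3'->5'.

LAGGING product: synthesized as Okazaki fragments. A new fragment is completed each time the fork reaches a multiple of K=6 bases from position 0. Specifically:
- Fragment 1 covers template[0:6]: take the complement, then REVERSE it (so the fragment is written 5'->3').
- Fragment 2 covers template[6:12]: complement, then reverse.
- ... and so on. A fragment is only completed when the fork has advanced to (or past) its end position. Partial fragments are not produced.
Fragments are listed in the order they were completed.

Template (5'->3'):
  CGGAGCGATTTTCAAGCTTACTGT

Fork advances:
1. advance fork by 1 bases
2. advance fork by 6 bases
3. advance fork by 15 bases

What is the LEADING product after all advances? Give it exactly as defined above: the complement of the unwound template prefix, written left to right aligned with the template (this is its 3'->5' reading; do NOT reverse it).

Step 1: advance 1 -> fork_pos = 0 + 1 = 1.
Step 2: advance 6 -> fork_pos = 1 + 6 = 7.
Step 3: advance 15 -> fork_pos = 7 + 15 = 22.
Unwound prefix: template[0:22] = CGGAGCGATTTTCAAGCTTACT
Complement it base by base (A<->T, C<->G), keeping left-to-right order:
  [0:5] CGGAG -> GCCTC
  [5:10] CGATT -> GCTAA
  [10:15] TTCAA -> AAGTT
  [15:20] GCTTA -> CGAAT
  [20:22] CT -> GA
Concatenate: GCCTCGCTAAAAGTTCGAATGA (length 22; written aligned with the template, i.e. 3'->5').

Answer: GCCTCGCTAAAAGTTCGAATGA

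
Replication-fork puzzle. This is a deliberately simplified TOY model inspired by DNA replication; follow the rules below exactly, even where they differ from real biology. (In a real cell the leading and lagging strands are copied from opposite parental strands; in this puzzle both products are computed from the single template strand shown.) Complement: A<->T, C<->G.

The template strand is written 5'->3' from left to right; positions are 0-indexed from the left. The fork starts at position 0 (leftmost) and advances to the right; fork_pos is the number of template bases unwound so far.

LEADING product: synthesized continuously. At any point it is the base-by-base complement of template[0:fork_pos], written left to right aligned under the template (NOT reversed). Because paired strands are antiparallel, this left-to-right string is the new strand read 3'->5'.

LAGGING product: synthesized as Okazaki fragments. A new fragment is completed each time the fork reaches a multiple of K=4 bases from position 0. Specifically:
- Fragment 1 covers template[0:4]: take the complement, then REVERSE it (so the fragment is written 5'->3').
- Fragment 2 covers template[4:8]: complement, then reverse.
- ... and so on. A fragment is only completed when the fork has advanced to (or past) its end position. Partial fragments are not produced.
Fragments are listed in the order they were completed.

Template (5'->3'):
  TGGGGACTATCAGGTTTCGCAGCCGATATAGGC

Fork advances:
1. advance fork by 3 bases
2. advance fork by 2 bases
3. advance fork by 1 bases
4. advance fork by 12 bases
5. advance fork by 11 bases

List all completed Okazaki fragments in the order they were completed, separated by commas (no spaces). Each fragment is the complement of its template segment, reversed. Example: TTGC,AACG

Answer: CCCA,AGTC,TGAT,AACC,GCGA,GGCT,TATC

Derivation:
Step 1: advance 3 -> fork_pos = 0 + 3 = 3. Next multiple of 4 is 4 (not reached); still 0 fragment(s).
Step 2: advance 2 -> fork_pos = 3 + 2 = 5. Reached multiple(s) of 4: 4 -> fragment 1 completed (1 total).
Step 3: advance 1 -> fork_pos = 5 + 1 = 6. Next multiple of 4 is 8 (not reached); still 1 fragment(s).
Step 4: advance 12 -> fork_pos = 6 + 12 = 18. Reached multiple(s) of 4: 8, 12, 16 -> fragments 2-4 completed (4 total).
Step 5: advance 11 -> fork_pos = 18 + 11 = 29. Reached multiple(s) of 4: 20, 24, 28 -> fragments 5-7 completed (7 total).
Final fork_pos = 29, so 7 fragment(s) are complete. Build each: template segment -> complement -> reverse.
Fragment 1: template[0:4] = TGGG -> complement ACCC -> reversed CCCA
Fragment 2: template[4:8] = GACT -> complement CTGA -> reversed AGTC
Fragment 3: template[8:12] = ATCA -> complement TAGT -> reversed TGAT
Fragment 4: template[12:16] = GGTT -> complement CCAA -> reversed AACC
Fragment 5: template[16:20] = TCGC -> complement AGCG -> reversed GCGA
Fragment 6: template[20:24] = AGCC -> complement TCGG -> reversed GGCT
Fragment 7: template[24:28] = GATA -> complement CTAT -> reversed TATC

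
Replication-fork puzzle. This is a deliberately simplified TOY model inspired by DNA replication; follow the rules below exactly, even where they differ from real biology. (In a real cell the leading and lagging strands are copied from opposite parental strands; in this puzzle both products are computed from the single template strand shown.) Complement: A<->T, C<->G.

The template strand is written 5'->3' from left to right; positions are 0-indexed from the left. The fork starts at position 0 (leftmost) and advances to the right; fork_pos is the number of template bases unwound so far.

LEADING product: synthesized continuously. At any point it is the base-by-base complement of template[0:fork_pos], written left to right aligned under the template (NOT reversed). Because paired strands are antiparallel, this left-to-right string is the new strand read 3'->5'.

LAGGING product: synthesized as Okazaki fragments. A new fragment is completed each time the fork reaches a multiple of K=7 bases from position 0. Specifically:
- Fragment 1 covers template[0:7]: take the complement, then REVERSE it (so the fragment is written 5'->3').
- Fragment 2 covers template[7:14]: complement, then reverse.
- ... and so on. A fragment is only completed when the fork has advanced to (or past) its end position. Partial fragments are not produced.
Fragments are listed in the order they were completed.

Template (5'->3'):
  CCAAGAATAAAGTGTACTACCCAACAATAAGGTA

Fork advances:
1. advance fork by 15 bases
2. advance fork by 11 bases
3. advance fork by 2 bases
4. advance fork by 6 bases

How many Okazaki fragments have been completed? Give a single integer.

Answer: 4

Derivation:
Step 1: advance 15 -> fork_pos = 0 + 15 = 15. Reached multiple(s) of 7: 7, 14 -> fragments 1-2 completed (2 total).
Step 2: advance 11 -> fork_pos = 15 + 11 = 26. Reached multiple(s) of 7: 21 -> fragment 3 completed (3 total).
Step 3: advance 2 -> fork_pos = 26 + 2 = 28. Reached multiple(s) of 7: 28 -> fragment 4 completed (4 total).
Step 4: advance 6 -> fork_pos = 28 + 6 = 34. Next multiple of 7 is 35 (not reached); still 4 fragment(s).
Check: final fork_pos = 34; the multiples of 7 that are <= 34 are 7..28 -> 34 // 7 = 4 completed fragment(s).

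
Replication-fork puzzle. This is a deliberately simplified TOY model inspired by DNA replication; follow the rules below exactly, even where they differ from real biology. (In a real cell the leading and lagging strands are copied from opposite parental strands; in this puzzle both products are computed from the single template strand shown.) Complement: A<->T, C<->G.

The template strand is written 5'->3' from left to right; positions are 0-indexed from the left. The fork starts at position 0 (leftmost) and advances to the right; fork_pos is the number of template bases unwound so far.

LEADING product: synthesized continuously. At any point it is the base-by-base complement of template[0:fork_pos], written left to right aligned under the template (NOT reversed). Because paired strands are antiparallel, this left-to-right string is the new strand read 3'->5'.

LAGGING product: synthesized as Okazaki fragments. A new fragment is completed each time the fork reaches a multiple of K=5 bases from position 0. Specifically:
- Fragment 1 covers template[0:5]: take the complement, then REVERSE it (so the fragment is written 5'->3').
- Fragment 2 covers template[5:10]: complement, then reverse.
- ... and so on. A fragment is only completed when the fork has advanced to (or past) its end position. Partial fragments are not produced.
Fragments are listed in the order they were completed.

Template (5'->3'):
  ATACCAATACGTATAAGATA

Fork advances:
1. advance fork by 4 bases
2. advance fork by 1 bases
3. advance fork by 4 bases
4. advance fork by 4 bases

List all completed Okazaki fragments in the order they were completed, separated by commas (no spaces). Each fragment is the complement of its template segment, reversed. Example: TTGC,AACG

Answer: GGTAT,GTATT

Derivation:
Step 1: advance 4 -> fork_pos = 0 + 4 = 4. Next multiple of 5 is 5 (not reached); still 0 fragment(s).
Step 2: advance 1 -> fork_pos = 4 + 1 = 5. Reached multiple(s) of 5: 5 -> fragment 1 completed (1 total).
Step 3: advance 4 -> fork_pos = 5 + 4 = 9. Next multiple of 5 is 10 (not reached); still 1 fragment(s).
Step 4: advance 4 -> fork_pos = 9 + 4 = 13. Reached multiple(s) of 5: 10 -> fragment 2 completed (2 total).
Final fork_pos = 13, so 2 fragment(s) are complete. Build each: template segment -> complement -> reverse.
Fragment 1: template[0:5] = ATACC -> complement TATGG -> reversed GGTAT
Fragment 2: template[5:10] = AATAC -> complement TTATG -> reversed GTATT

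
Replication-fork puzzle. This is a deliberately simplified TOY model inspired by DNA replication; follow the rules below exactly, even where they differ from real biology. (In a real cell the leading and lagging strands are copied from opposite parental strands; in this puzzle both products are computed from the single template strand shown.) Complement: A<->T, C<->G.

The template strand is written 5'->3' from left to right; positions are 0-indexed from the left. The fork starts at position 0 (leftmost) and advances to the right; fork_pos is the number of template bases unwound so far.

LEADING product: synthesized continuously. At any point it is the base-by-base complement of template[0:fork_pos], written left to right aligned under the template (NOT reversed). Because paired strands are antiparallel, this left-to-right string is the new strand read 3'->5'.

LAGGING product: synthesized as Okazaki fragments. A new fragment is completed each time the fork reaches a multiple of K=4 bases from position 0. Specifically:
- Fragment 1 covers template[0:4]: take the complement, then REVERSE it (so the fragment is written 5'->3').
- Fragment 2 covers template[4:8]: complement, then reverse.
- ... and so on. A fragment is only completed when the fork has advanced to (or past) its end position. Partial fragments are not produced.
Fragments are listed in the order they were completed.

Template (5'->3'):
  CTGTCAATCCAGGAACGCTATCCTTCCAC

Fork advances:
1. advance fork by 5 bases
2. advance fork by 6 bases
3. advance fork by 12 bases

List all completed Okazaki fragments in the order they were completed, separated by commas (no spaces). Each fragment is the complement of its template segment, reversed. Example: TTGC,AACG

Answer: ACAG,ATTG,CTGG,GTTC,TAGC

Derivation:
Step 1: advance 5 -> fork_pos = 0 + 5 = 5. Reached multiple(s) of 4: 4 -> fragment 1 completed (1 total).
Step 2: advance 6 -> fork_pos = 5 + 6 = 11. Reached multiple(s) of 4: 8 -> fragment 2 completed (2 total).
Step 3: advance 12 -> fork_pos = 11 + 12 = 23. Reached multiple(s) of 4: 12, 16, 20 -> fragments 3-5 completed (5 total).
Final fork_pos = 23, so 5 fragment(s) are complete. Build each: template segment -> complement -> reverse.
Fragment 1: template[0:4] = CTGT -> complement GACA -> reversed ACAG
Fragment 2: template[4:8] = CAAT -> complement GTTA -> reversed ATTG
Fragment 3: template[8:12] = CCAG -> complement GGTC -> reversed CTGG
Fragment 4: template[12:16] = GAAC -> complement CTTG -> reversed GTTC
Fragment 5: template[16:20] = GCTA -> complement CGAT -> reversed TAGC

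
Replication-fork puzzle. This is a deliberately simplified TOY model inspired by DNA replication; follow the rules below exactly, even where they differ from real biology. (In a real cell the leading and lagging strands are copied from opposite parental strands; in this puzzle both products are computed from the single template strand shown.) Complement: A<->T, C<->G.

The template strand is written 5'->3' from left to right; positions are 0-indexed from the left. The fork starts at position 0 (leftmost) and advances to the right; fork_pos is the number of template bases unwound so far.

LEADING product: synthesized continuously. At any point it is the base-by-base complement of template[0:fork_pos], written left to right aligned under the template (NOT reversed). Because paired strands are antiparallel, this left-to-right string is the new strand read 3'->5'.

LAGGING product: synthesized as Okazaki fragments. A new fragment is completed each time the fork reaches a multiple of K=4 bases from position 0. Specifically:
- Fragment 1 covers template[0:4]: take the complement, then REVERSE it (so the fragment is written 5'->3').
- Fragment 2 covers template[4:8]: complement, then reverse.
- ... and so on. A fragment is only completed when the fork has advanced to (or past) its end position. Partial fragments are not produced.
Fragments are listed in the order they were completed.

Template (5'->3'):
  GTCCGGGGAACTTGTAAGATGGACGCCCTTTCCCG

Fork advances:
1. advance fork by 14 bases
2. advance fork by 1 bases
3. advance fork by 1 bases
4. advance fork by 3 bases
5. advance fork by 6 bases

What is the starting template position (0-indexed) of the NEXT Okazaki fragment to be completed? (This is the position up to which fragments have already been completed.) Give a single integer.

Step 1: advance 14 -> fork_pos = 0 + 14 = 14. Reached multiple(s) of 4: 4, 8, 12 -> fragments 1-3 completed (3 total).
Step 2: advance 1 -> fork_pos = 14 + 1 = 15. Next multiple of 4 is 16 (not reached); still 3 fragment(s).
Step 3: advance 1 -> fork_pos = 15 + 1 = 16. Reached multiple(s) of 4: 16 -> fragment 4 completed (4 total).
Step 4: advance 3 -> fork_pos = 16 + 3 = 19. Next multiple of 4 is 20 (not reached); still 4 fragment(s).
Step 5: advance 6 -> fork_pos = 19 + 6 = 25. Reached multiple(s) of 4: 20, 24 -> fragments 5-6 completed (6 total).
6 fragment(s) completed, covering template[0:24] (6 x 4 = 24). The next fragment, fragment 7, covers template[24:28], so it starts at position 24.

Answer: 24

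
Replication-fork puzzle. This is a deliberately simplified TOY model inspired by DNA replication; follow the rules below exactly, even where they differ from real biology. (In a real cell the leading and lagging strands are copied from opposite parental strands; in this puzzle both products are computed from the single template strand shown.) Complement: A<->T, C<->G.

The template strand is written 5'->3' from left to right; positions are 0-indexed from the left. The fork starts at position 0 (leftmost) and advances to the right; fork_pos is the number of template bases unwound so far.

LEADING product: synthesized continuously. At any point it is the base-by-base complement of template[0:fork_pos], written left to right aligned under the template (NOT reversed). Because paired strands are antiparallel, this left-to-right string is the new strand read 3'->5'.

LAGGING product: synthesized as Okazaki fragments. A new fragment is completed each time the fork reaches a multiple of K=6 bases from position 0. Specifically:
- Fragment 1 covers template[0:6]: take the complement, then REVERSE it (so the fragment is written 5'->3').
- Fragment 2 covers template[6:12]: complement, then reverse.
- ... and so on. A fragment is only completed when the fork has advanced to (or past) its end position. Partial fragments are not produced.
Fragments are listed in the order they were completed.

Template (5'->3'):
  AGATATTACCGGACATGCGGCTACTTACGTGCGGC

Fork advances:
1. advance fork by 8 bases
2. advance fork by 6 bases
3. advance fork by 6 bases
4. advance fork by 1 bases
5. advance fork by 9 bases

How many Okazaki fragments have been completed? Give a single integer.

Answer: 5

Derivation:
Step 1: advance 8 -> fork_pos = 0 + 8 = 8. Reached multiple(s) of 6: 6 -> fragment 1 completed (1 total).
Step 2: advance 6 -> fork_pos = 8 + 6 = 14. Reached multiple(s) of 6: 12 -> fragment 2 completed (2 total).
Step 3: advance 6 -> fork_pos = 14 + 6 = 20. Reached multiple(s) of 6: 18 -> fragment 3 completed (3 total).
Step 4: advance 1 -> fork_pos = 20 + 1 = 21. Next multiple of 6 is 24 (not reached); still 3 fragment(s).
Step 5: advance 9 -> fork_pos = 21 + 9 = 30. Reached multiple(s) of 6: 24, 30 -> fragments 4-5 completed (5 total).
Check: final fork_pos = 30; the multiples of 6 that are <= 30 are 6..30 -> 30 // 6 = 5 completed fragment(s).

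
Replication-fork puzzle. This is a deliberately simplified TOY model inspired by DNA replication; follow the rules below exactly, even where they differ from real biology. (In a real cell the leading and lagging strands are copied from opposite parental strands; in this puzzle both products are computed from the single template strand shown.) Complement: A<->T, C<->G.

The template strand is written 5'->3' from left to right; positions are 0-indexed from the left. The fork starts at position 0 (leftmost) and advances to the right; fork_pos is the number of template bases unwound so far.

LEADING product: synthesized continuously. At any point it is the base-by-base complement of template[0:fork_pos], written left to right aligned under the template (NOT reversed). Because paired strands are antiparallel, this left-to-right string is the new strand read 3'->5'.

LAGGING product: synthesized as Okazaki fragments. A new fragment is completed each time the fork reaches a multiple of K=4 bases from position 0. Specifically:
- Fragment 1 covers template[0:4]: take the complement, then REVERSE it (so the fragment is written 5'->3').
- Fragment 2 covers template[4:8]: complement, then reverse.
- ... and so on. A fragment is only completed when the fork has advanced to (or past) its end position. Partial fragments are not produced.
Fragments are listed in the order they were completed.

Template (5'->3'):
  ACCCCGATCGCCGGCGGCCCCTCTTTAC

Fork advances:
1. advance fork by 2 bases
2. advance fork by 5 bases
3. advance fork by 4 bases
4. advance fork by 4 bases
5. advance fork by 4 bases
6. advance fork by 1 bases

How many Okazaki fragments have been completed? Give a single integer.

Answer: 5

Derivation:
Step 1: advance 2 -> fork_pos = 0 + 2 = 2. Next multiple of 4 is 4 (not reached); still 0 fragment(s).
Step 2: advance 5 -> fork_pos = 2 + 5 = 7. Reached multiple(s) of 4: 4 -> fragment 1 completed (1 total).
Step 3: advance 4 -> fork_pos = 7 + 4 = 11. Reached multiple(s) of 4: 8 -> fragment 2 completed (2 total).
Step 4: advance 4 -> fork_pos = 11 + 4 = 15. Reached multiple(s) of 4: 12 -> fragment 3 completed (3 total).
Step 5: advance 4 -> fork_pos = 15 + 4 = 19. Reached multiple(s) of 4: 16 -> fragment 4 completed (4 total).
Step 6: advance 1 -> fork_pos = 19 + 1 = 20. Reached multiple(s) of 4: 20 -> fragment 5 completed (5 total).
Check: final fork_pos = 20; the multiples of 4 that are <= 20 are 4..20 -> 20 // 4 = 5 completed fragment(s).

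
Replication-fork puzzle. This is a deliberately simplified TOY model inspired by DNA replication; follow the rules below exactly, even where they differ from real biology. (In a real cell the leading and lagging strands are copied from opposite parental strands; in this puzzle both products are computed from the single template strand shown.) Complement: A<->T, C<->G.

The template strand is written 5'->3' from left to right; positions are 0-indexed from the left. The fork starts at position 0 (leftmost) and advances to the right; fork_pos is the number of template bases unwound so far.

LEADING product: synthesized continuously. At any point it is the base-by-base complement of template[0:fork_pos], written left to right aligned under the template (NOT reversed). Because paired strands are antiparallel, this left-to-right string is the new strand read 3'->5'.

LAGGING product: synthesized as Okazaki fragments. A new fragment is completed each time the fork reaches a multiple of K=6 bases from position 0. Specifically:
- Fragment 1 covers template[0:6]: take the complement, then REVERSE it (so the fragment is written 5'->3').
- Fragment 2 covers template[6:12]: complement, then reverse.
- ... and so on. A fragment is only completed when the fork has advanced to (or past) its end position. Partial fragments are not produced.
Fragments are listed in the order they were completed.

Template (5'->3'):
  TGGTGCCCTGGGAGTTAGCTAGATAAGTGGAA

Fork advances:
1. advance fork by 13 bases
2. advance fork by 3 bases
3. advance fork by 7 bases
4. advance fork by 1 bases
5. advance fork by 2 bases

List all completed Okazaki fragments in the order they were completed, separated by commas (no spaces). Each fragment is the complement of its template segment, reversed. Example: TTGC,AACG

Step 1: advance 13 -> fork_pos = 0 + 13 = 13. Reached multiple(s) of 6: 6, 12 -> fragments 1-2 completed (2 total).
Step 2: advance 3 -> fork_pos = 13 + 3 = 16. Next multiple of 6 is 18 (not reached); still 2 fragment(s).
Step 3: advance 7 -> fork_pos = 16 + 7 = 23. Reached multiple(s) of 6: 18 -> fragment 3 completed (3 total).
Step 4: advance 1 -> fork_pos = 23 + 1 = 24. Reached multiple(s) of 6: 24 -> fragment 4 completed (4 total).
Step 5: advance 2 -> fork_pos = 24 + 2 = 26. Next multiple of 6 is 30 (not reached); still 4 fragment(s).
Final fork_pos = 26, so 4 fragment(s) are complete. Build each: template segment -> complement -> reverse.
Fragment 1: template[0:6] = TGGTGC -> complement ACCACG -> reversed GCACCA
Fragment 2: template[6:12] = CCTGGG -> complement GGACCC -> reversed CCCAGG
Fragment 3: template[12:18] = AGTTAG -> complement TCAATC -> reversed CTAACT
Fragment 4: template[18:24] = CTAGAT -> complement GATCTA -> reversed ATCTAG

Answer: GCACCA,CCCAGG,CTAACT,ATCTAG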